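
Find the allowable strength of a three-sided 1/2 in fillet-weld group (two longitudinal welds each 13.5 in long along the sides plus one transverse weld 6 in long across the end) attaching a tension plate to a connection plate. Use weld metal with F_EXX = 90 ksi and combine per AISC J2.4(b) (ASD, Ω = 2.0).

t_e = 0.707 × 0.5 = 0.3535 in.
R_nwl = 0.6 × 90 × 0.3535 × 27 = 515.4 kips (longitudinal, 2 welds).
R_nwt = 0.6 × 90 × 0.3535 × 6 = 114.5 kips (transverse, base value).
(i) R_nwl + R_nwt = 629.9 kips; (ii) 0.85 R_nwl + 1.5 R_nwt = 609.9 kips.
R_n = max = 629.9 kips [governs: (i)]; R_n/Ω = 315 kips.

R_n/Ω ≈ 315 kips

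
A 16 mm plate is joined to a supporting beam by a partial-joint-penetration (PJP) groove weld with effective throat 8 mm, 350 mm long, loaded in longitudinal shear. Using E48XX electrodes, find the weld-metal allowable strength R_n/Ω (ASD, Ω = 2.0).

R_n/Ω ≈ 403 kN

E48XX → F_EXX = 480 MPa.
Effective throat (given) t_e = 8 mm.
A_we = 8 × 350 = 2800 mm².
F_nw = 0.6 F_EXX = 288 MPa.
R_n/Ω = (288 × 2800) / 2.0 × 10⁻³ = 403.2 kN.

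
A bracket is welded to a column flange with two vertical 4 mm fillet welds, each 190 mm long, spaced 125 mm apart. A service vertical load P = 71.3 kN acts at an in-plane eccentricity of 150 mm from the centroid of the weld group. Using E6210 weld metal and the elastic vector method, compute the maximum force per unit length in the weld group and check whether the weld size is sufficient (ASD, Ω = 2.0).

f_max ≈ 587 N/mm; NOT adequate

E62XX → F_EXX = 620 MPa.
Total weld length L_w = 380 mm. Treat welds as unit-width lines.
Polar moment about centroid: J = 2[d³/12 + d(b/2)²] = 2[190³/12 + 190×62.5²] = 2628000 mm³.
Direct shear f_v = P/L_w = 71.3×10³ / 380 = 187.6 N/mm (vertical).
Torsion M = P·e = 71.3×10³ × 150 = 10695000 N·mm.
Critical point at (x, y) = (62.5, 95) from centroid. f_tx = M·y/J = 386.7 N/mm; f_ty = M·x/J = 254.4 N/mm.
Resultant f_max = √[f_tx² + (f_v + f_ty)²] = √[386.7² + (187.6 + 254.4)²] = 587.3 N/mm.
Capacity per unit length: r_n/Ω = (1/2.0) × 0.6 × 620 × (0.707 × 4) = 526 N/mm.
587.3 > 526 → NOT adequate.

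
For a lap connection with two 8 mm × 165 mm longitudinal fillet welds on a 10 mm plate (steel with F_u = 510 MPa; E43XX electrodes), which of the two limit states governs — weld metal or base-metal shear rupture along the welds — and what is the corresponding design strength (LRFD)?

E43XX → F_EXX = 430 MPa.
t_e = 0.707 × 8 = 5.656 mm; L = 330 mm.
Weld metal: φR_n = 0.75 × 0.6 × 430 × 5.656 × 330 × 10⁻³ = 361.2 kN.
Base metal (shear rupture): φR_n = 0.75 × 0.6 × 510 × 10 × 330 × 10⁻³ = 757.4 kN.
Governing: weld metal.

φR_n ≈ 361 kN (weld metal governs)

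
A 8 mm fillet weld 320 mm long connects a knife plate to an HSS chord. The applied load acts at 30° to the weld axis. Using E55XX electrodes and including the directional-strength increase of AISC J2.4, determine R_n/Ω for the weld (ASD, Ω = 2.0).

E55XX → F_EXX = 550 MPa.
t_e = 0.707 × 8 = 5.656 mm; A_we = 5.656 × 320 = 1810 mm².
Directional factor: 1.0 + 0.5 sin^1.5(30°) = 1.177.
F_nw = 0.6 × 550 × 1.177 = 388.3 MPa.
R_n/Ω = (388.3 × 1810) / 2.0 × 10⁻³ = 351.4 kN.

R_n/Ω ≈ 351 kN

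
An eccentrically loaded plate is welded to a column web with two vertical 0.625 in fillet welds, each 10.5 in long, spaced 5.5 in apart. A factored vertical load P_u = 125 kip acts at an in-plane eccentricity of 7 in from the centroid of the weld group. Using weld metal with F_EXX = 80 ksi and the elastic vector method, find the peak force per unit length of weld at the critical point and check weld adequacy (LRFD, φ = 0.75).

f_max ≈ 18.3 kip/in; NOT adequate

Total weld length L_w = 21 in. Treat welds as unit-width lines.
Polar moment about centroid: J = 2[d³/12 + d(b/2)²] = 2[10.5³/12 + 10.5×2.75²] = 351.8 in³.
Direct shear f_v = P/L_w = 125 / 21 = 5.952 kip/in (vertical).
Torsion M = P·e = 125 × 7 = 875 kip·in.
Critical point at (x, y) = (2.75, 5.25) from centroid. f_tx = M·y/J = 13.06 kip/in; f_ty = M·x/J = 6.841 kip/in.
Resultant f_max = √[f_tx² + (f_v + f_ty)²] = √[13.06² + (5.952 + 6.841)²] = 18.28 kip/in.
Capacity per unit length: φr_n = 0.75 × 0.6 × 80 × (0.707 × 0.625) = 15.91 kip/in.
18.28 > 15.91 → NOT adequate.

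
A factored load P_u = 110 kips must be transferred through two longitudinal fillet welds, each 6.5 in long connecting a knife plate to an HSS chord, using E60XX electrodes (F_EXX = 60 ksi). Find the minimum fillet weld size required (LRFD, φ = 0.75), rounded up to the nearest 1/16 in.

Total weld length L = 13 in.
Required throat t_e = P_u / (φ × 0.6 F_EXX × L) = 110 / (0.75 × 0.6 × 60 × 13) = 0.3134 in.
Required leg w = t_e / 0.707 = 0.4433 in → use 1/2 in.

w = 1/2 in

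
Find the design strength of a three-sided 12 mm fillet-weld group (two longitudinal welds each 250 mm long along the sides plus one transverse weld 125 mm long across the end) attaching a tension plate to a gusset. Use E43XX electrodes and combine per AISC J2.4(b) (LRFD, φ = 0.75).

φR_n ≈ 1030 kN

E43XX → F_EXX = 430 MPa.
t_e = 0.707 × 12 = 8.484 mm.
R_nwl = 0.6 × 430 × 8.484 × 500 × 10⁻³ = 1094 kN (longitudinal, 2 welds).
R_nwt = 0.6 × 430 × 8.484 × 125 × 10⁻³ = 273.6 kN (transverse, base value).
(i) R_nwl + R_nwt = 1368 kN; (ii) 0.85 R_nwl + 1.5 R_nwt = 1341 kN.
R_n = max = 1368 kN [governs: (i)]; φR_n = 1026 kN.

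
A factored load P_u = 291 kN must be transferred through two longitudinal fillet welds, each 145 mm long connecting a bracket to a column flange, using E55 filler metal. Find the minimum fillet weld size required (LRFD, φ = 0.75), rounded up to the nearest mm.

E55XX → F_EXX = 550 MPa.
Total weld length L = 290 mm.
Required throat t_e = P_u / (φ × 0.6 F_EXX × L) = 291 / (0.75 × 0.6 × 550 × 290 × 10⁻³) = 4.054 mm.
Required leg w = t_e / 0.707 = 5.735 mm → use 6 mm.

w = 6 mm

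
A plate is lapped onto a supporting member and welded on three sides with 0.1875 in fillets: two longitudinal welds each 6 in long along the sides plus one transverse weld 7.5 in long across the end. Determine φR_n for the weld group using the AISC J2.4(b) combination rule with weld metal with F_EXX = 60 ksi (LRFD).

t_e = 0.707 × 0.1875 = 0.1326 in.
R_nwl = 0.6 × 60 × 0.1326 × 12 = 57.27 kip (longitudinal, 2 welds).
R_nwt = 0.6 × 60 × 0.1326 × 7.5 = 35.79 kip (transverse, base value).
(i) R_nwl + R_nwt = 93.06 kip; (ii) 0.85 R_nwl + 1.5 R_nwt = 102.4 kip.
R_n = max = 102.4 kip [governs: (ii)]; φR_n = 76.77 kip.

φR_n ≈ 76.8 kip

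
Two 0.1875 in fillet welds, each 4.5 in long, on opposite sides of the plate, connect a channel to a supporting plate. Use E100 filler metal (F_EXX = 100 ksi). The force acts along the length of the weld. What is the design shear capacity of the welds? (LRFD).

φR_n ≈ 53.7 kips

Effective throat t_e = 0.707 × 0.1875 = 0.1326 in.
Total length L = 9 in; A_we = 0.1326 × 9 = 1.193 in².
F_nw = 0.6 F_EXX = 0.6 × 100 = 60 ksi.
φR_n = 0.75 × 60 × 1.193 = 53.69 kips.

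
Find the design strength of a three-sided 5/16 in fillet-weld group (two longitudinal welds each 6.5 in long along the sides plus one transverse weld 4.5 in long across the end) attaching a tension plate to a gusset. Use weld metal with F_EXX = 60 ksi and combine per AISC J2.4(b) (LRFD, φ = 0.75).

φR_n ≈ 106 kips

t_e = 0.707 × 0.3125 = 0.2209 in.
R_nwl = 0.6 × 60 × 0.2209 × 13 = 103.4 kips (longitudinal, 2 welds).
R_nwt = 0.6 × 60 × 0.2209 × 4.5 = 35.79 kips (transverse, base value).
(i) R_nwl + R_nwt = 139.2 kips; (ii) 0.85 R_nwl + 1.5 R_nwt = 141.6 kips.
R_n = max = 141.6 kips [governs: (ii)]; φR_n = 106.2 kips.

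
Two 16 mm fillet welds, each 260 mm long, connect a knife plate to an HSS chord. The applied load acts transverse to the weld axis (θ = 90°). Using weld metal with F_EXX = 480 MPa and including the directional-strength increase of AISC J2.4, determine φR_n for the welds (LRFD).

t_e = 0.707 × 16 = 11.31 mm; A_we = 11.31 × 520 = 5882 mm².
Directional factor: 1.0 + 0.5 sin^1.5(90°) = 1.5.
F_nw = 0.6 × 480 × 1.5 = 432 MPa.
φR_n = 0.75 × 432 × 5882 × 10⁻³ = 1906 kN.

φR_n ≈ 1910 kN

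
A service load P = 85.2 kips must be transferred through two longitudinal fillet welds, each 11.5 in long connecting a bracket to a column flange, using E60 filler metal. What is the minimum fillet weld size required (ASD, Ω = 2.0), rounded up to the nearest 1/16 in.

w = 5/16 in

E60XX → F_EXX = 60 ksi.
Total weld length L = 23 in.
Required throat t_e = P × Ω / (0.6 F_EXX × L) = 85.2 × 2.0 / (0.6 × 60 × 23) = 0.2058 in.
Required leg w = t_e / 0.707 = 0.2911 in → use 5/16 in.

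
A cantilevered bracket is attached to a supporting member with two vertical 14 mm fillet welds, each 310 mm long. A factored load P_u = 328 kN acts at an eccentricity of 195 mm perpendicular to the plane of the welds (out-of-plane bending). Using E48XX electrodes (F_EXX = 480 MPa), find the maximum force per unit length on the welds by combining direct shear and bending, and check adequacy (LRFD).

f_max ≈ 2070 N/mm; adequate

L_w = 2 × 310 = 620 mm; section modulus (unit throat) S = 2 × L²/6 = 32030 mm².
Direct shear f_v = P/L_w = 328×10³/620 = 529 N/mm.
Moment M = P × e = 328×10³ × 195 = 63960000 N·mm; bending f_b = M/S = 1997 N/mm.
f_max = √(f_v² + f_b²) = √(529² + 1997²) = 2066 N/mm.
φr_n = 0.75 × 0.6 × 480 × (0.707 × 14) = 2138 N/mm → adequate.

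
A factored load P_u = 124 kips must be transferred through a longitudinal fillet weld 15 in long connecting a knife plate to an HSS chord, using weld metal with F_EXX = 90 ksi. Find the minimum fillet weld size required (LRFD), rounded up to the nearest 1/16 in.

w = 5/16 in

Total weld length L = 15 in.
Required throat t_e = P_u / (φ × 0.6 F_EXX × L) = 124 / (0.75 × 0.6 × 90 × 15) = 0.2041 in.
Required leg w = t_e / 0.707 = 0.2887 in → use 5/16 in.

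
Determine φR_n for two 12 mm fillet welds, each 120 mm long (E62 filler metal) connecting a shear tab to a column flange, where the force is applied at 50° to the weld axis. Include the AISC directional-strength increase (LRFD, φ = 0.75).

φR_n ≈ 759 kN

E62XX → F_EXX = 620 MPa.
t_e = 0.707 × 12 = 8.484 mm; A_we = 8.484 × 240 = 2036 mm².
Directional factor: 1.0 + 0.5 sin^1.5(50°) = 1.335.
F_nw = 0.6 × 620 × 1.335 = 496.7 MPa.
φR_n = 0.75 × 496.7 × 2036 × 10⁻³ = 758.5 kN.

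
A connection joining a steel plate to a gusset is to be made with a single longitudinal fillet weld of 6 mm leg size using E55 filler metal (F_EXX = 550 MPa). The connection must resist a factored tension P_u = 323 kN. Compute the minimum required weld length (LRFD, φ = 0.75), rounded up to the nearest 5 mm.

Throat t_e = 0.707 × 6 = 4.242 mm.
φr_n = 0.75 × 0.6 × 550 × 4.242 × 10⁻³ = 1.05 kN/mm.
L_req = P_u / φr_n = 323 / 1.05 = 307.6 mm total.
Round up → use L = 310 mm.

L = 310 mm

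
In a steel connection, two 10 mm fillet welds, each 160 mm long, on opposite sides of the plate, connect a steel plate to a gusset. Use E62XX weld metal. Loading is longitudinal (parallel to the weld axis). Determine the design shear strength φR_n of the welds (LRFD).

φR_n ≈ 631 kN

E62XX → F_EXX = 620 MPa.
Effective throat t_e = 0.707 × 10 = 7.07 mm.
Total length L = 320 mm; A_we = 7.07 × 320 = 2262 mm².
F_nw = 0.6 F_EXX = 0.6 × 620 = 372 MPa.
φR_n = 0.75 × 372 × 2262 × 10⁻³ = 631.2 kN.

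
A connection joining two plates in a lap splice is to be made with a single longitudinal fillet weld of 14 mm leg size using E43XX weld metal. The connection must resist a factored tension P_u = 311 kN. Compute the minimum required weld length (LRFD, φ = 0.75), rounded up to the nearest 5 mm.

E43XX → F_EXX = 430 MPa.
Throat t_e = 0.707 × 14 = 9.898 mm.
φr_n = 0.75 × 0.6 × 430 × 9.898 × 10⁻³ = 1.915 kN/mm.
L_req = P_u / φr_n = 311 / 1.915 = 162.4 mm total.
Round up → use L = 165 mm.

L = 165 mm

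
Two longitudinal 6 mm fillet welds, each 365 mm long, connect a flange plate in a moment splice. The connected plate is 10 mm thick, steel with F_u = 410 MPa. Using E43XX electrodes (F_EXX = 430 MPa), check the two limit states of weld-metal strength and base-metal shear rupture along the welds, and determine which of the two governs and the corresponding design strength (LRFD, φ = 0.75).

φR_n ≈ 599 kN (weld metal governs)

t_e = 0.707 × 6 = 4.242 mm; L = 730 mm.
Weld metal: φR_n = 0.75 × 0.6 × 430 × 4.242 × 730 × 10⁻³ = 599.2 kN.
Base metal (shear rupture): φR_n = 0.75 × 0.6 × 410 × 10 × 730 × 10⁻³ = 1347 kN.
Governing: weld metal.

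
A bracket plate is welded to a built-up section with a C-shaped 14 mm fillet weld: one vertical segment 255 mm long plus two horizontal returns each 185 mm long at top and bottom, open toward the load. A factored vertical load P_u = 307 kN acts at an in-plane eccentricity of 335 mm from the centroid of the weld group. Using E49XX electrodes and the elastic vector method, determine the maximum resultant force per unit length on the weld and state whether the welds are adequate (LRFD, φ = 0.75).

E49XX → F_EXX = 490 MPa.
Total weld length L_w = 625 mm. Treat welds as unit-width lines.
Centroid: x̄ = 2×185×92.5 / 625 = 54.76 mm from the vertical weld.
Polar moment about centroid: J = I_x + I_y = [255³/12 + 2×185×127.5²] + [255×54.76² + 2(185³/12 + 185×37.74²)] = 9744000 mm³.
Direct shear f_v = P/L_w = 307×10³ / 625 = 491.2 N/mm (vertical).
Torsion M = P·e = 307×10³ × 335 = 102840000 N·mm.
Critical point at (x, y) = (130.2, 127.5) from centroid. f_tx = M·y/J = 1346 N/mm; f_ty = M·x/J = 1375 N/mm.
Resultant f_max = √[f_tx² + (f_v + f_ty)²] = √[1346² + (491.2 + 1375)²] = 2301 N/mm.
Capacity per unit length: φr_n = 0.75 × 0.6 × 490 × (0.707 × 14) = 2183 N/mm.
2301 > 2183 → NOT adequate.

f_max ≈ 2300 N/mm; NOT adequate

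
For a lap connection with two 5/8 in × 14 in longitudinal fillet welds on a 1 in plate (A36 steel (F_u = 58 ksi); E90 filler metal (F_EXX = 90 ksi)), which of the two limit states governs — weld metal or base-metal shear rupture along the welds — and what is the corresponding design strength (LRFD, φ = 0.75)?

t_e = 0.707 × 0.625 = 0.4419 in; L = 28 in.
Weld metal: φR_n = 0.75 × 0.6 × 90 × 0.4419 × 28 = 501.1 kips.
Base metal (shear rupture): φR_n = 0.75 × 0.6 × 58 × 1 × 28 = 730.8 kips.
Governing: weld metal.

φR_n ≈ 501 kips (weld metal governs)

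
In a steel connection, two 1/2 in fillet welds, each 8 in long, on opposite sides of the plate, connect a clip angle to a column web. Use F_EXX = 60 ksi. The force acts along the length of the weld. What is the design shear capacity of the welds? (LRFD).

Effective throat t_e = 0.707 × 0.5 = 0.3535 in.
Total length L = 16 in; A_we = 0.3535 × 16 = 5.656 in².
F_nw = 0.6 F_EXX = 0.6 × 60 = 36 ksi.
φR_n = 0.75 × 36 × 5.656 = 152.7 kip.

φR_n ≈ 153 kip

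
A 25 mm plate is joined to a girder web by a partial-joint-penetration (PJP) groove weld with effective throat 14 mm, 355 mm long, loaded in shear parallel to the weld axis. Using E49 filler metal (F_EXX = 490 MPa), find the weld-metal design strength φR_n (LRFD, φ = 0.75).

φR_n ≈ 1100 kN

Effective throat (given) t_e = 14 mm.
A_we = 14 × 355 = 4970 mm².
F_nw = 0.6 F_EXX = 294 MPa.
φR_n = 0.75 × 294 × 4970 × 10⁻³ = 1096 kN.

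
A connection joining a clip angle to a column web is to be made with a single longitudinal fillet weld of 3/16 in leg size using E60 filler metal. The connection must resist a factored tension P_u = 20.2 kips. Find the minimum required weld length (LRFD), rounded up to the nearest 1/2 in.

E60XX → F_EXX = 60 ksi.
Throat t_e = 0.707 × 0.1875 = 0.1326 in.
φr_n = 0.75 × 0.6 × 60 × 0.1326 = 3.579 kips/in.
L_req = P_u / φr_n = 20.2 / 3.579 = 5.644 in total.
Round up → use L = 6 in.

L = 6 in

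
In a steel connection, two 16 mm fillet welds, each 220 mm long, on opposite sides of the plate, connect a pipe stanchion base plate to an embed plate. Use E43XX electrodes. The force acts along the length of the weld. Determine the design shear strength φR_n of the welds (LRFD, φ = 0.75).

E43XX → F_EXX = 430 MPa.
Effective throat t_e = 0.707 × 16 = 11.31 mm.
Total length L = 440 mm; A_we = 11.31 × 440 = 4977 mm².
F_nw = 0.6 F_EXX = 0.6 × 430 = 258 MPa.
φR_n = 0.75 × 258 × 4977 × 10⁻³ = 963.1 kN.

φR_n ≈ 963 kN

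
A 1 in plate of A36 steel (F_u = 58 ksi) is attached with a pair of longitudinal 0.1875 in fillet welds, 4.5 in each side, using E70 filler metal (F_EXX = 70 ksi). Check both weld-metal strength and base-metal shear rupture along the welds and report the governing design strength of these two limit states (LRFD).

φR_n ≈ 37.6 kips (weld metal governs)

t_e = 0.707 × 0.1875 = 0.1326 in; L = 9 in.
Weld metal: φR_n = 0.75 × 0.6 × 70 × 0.1326 × 9 = 37.58 kips.
Base metal (shear rupture): φR_n = 0.75 × 0.6 × 58 × 1 × 9 = 234.9 kips.
Governing: weld metal.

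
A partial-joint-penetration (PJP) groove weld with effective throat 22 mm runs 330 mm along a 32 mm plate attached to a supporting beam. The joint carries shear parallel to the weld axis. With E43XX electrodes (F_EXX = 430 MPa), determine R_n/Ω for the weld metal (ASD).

Effective throat (given) t_e = 22 mm.
A_we = 22 × 330 = 7260 mm².
F_nw = 0.6 F_EXX = 258 MPa.
R_n/Ω = (258 × 7260) / 2.0 × 10⁻³ = 936.5 kN.

R_n/Ω ≈ 937 kN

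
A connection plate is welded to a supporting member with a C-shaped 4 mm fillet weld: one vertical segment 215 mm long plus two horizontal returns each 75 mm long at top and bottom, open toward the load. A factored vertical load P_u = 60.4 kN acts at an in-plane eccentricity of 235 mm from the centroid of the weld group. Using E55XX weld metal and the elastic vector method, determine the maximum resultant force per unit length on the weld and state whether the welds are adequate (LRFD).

E55XX → F_EXX = 550 MPa.
Total weld length L_w = 365 mm. Treat welds as unit-width lines.
Centroid: x̄ = 2×75×37.5 / 365 = 15.41 mm from the vertical weld.
Polar moment about centroid: J = I_x + I_y = [215³/12 + 2×75×107.5²] + [215×15.41² + 2(75³/12 + 75×22.09²)] = 2756000 mm³.
Direct shear f_v = P/L_w = 60.4×10³ / 365 = 165.5 N/mm (vertical).
Torsion M = P·e = 60.4×10³ × 235 = 14194000 N·mm.
Critical point at (x, y) = (59.59, 107.5) from centroid. f_tx = M·y/J = 553.6 N/mm; f_ty = M·x/J = 306.9 N/mm.
Resultant f_max = √[f_tx² + (f_v + f_ty)²] = √[553.6² + (165.5 + 306.9)²] = 727.7 N/mm.
Capacity per unit length: φr_n = 0.75 × 0.6 × 550 × (0.707 × 4) = 699.9 N/mm.
727.7 > 699.9 → NOT adequate.

f_max ≈ 728 N/mm; NOT adequate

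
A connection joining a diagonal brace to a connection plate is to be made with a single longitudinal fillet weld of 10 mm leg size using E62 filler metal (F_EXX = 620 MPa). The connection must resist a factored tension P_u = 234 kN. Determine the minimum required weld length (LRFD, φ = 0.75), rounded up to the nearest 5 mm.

L = 120 mm

Throat t_e = 0.707 × 10 = 7.07 mm.
φr_n = 0.75 × 0.6 × 620 × 7.07 × 10⁻³ = 1.973 kN/mm.
L_req = P_u / φr_n = 234 / 1.973 = 118.6 mm total.
Round up → use L = 120 mm.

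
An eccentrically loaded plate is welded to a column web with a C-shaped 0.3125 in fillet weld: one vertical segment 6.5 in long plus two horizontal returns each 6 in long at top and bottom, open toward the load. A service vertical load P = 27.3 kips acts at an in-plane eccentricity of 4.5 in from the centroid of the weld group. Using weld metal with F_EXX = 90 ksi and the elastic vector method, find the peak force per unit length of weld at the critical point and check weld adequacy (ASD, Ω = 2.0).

f_max ≈ 4.11 kip/in; adequate

Total weld length L_w = 18.5 in. Treat welds as unit-width lines.
Centroid: x̄ = 2×6×3 / 18.5 = 1.946 in from the vertical weld.
Polar moment about centroid: J = I_x + I_y = [6.5³/12 + 2×6×3.25²] + [6.5×1.946² + 2(6³/12 + 6×1.054²)] = 223.6 in³.
Direct shear f_v = P/L_w = 27.3 / 18.5 = 1.476 kip/in (vertical).
Torsion M = P·e = 27.3 × 4.5 = 122.85 kip·in.
Critical point at (x, y) = (4.054, 3.25) from centroid. f_tx = M·y/J = 1.786 kip/in; f_ty = M·x/J = 2.228 kip/in.
Resultant f_max = √[f_tx² + (f_v + f_ty)²] = √[1.786² + (1.476 + 2.228)²] = 4.111 kip/in.
Capacity per unit length: r_n/Ω = (1/2.0) × 0.6 × 90 × (0.707 × 0.3125) = 5.965 kip/in.
4.111 ≤ 5.965 → adequate.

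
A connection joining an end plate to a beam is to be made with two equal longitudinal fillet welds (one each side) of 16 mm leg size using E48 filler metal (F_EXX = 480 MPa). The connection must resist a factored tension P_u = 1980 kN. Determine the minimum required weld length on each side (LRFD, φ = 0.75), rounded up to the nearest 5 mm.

L = 410 mm on each side

Throat t_e = 0.707 × 16 = 11.31 mm.
φr_n = 0.75 × 0.6 × 480 × 11.31 × 10⁻³ = 2.443 kN/mm.
L_req = P_u / φr_n = 1980 / 2.443 = 810.3 mm total.
Per side: 810.3 / 2 = 405.2 mm.
Round up → use L = 410 mm on each side.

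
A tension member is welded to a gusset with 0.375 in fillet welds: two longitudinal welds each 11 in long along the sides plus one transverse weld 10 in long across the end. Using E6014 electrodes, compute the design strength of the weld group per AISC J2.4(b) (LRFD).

φR_n ≈ 241 kips

E60XX → F_EXX = 60 ksi.
t_e = 0.707 × 0.375 = 0.2651 in.
R_nwl = 0.6 × 60 × 0.2651 × 22 = 210 kips (longitudinal, 2 welds).
R_nwt = 0.6 × 60 × 0.2651 × 10 = 95.44 kips (transverse, base value).
(i) R_nwl + R_nwt = 305.4 kips; (ii) 0.85 R_nwl + 1.5 R_nwt = 321.6 kips.
R_n = max = 321.6 kips [governs: (ii)]; φR_n = 241.2 kips.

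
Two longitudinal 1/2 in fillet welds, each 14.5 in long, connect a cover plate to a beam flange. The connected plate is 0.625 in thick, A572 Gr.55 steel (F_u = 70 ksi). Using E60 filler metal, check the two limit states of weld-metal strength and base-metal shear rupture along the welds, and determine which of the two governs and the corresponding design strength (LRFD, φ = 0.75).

E60XX → F_EXX = 60 ksi.
t_e = 0.707 × 0.5 = 0.3535 in; L = 29 in.
Weld metal: φR_n = 0.75 × 0.6 × 60 × 0.3535 × 29 = 276.8 kips.
Base metal (shear rupture): φR_n = 0.75 × 0.6 × 70 × 0.625 × 29 = 570.9 kips.
Governing: weld metal.

φR_n ≈ 277 kips (weld metal governs)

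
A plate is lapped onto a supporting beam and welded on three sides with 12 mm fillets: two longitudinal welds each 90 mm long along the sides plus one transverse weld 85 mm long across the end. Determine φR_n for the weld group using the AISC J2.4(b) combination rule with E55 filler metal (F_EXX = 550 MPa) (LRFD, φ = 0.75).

φR_n ≈ 589 kN

t_e = 0.707 × 12 = 8.484 mm.
R_nwl = 0.6 × 550 × 8.484 × 180 × 10⁻³ = 503.9 kN (longitudinal, 2 welds).
R_nwt = 0.6 × 550 × 8.484 × 85 × 10⁻³ = 238 kN (transverse, base value).
(i) R_nwl + R_nwt = 741.9 kN; (ii) 0.85 R_nwl + 1.5 R_nwt = 785.3 kN.
R_n = max = 785.3 kN [governs: (ii)]; φR_n = 589 kN.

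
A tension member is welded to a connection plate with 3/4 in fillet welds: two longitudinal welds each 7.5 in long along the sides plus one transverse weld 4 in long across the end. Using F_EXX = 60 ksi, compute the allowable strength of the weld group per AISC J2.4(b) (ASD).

R_n/Ω ≈ 181 kip

t_e = 0.707 × 0.75 = 0.5302 in.
R_nwl = 0.6 × 60 × 0.5302 × 15 = 286.3 kip (longitudinal, 2 welds).
R_nwt = 0.6 × 60 × 0.5302 × 4 = 76.36 kip (transverse, base value).
(i) R_nwl + R_nwt = 362.7 kip; (ii) 0.85 R_nwl + 1.5 R_nwt = 357.9 kip.
R_n = max = 362.7 kip [governs: (i)]; R_n/Ω = 181.3 kip.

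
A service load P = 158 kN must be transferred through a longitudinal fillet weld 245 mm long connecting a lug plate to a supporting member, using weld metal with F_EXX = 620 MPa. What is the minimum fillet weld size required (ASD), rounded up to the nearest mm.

w = 5 mm

Total weld length L = 245 mm.
Required throat t_e = P × Ω / (0.6 F_EXX × L) = 158 × 2.0 / (0.6 × 620 × 245 × 10⁻³) = 3.467 mm.
Required leg w = t_e / 0.707 = 4.904 mm → use 5 mm.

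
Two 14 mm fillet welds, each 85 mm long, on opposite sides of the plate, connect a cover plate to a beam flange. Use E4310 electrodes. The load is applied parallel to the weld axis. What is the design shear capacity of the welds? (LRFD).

φR_n ≈ 326 kN

E43XX → F_EXX = 430 MPa.
Effective throat t_e = 0.707 × 14 = 9.898 mm.
Total length L = 170 mm; A_we = 9.898 × 170 = 1683 mm².
F_nw = 0.6 F_EXX = 0.6 × 430 = 258 MPa.
φR_n = 0.75 × 258 × 1683 × 10⁻³ = 325.6 kN.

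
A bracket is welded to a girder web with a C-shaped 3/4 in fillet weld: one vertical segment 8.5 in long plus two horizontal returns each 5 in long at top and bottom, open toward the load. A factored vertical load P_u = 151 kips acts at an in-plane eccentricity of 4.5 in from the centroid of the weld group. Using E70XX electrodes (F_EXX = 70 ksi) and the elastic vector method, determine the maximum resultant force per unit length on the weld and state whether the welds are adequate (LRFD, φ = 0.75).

Total weld length L_w = 18.5 in. Treat welds as unit-width lines.
Centroid: x̄ = 2×5×2.5 / 18.5 = 1.351 in from the vertical weld.
Polar moment about centroid: J = I_x + I_y = [8.5³/12 + 2×5×4.25²] + [8.5×1.351² + 2(5³/12 + 5×1.149²)] = 281.4 in³.
Direct shear f_v = P/L_w = 151 / 18.5 = 8.162 kip/in (vertical).
Torsion M = P·e = 151 × 4.5 = 679.5 kip·in.
Critical point at (x, y) = (3.649, 4.25) from centroid. f_tx = M·y/J = 10.26 kip/in; f_ty = M·x/J = 8.812 kip/in.
Resultant f_max = √[f_tx² + (f_v + f_ty)²] = √[10.26² + (8.162 + 8.812)²] = 19.84 kip/in.
Capacity per unit length: φr_n = 0.75 × 0.6 × 70 × (0.707 × 0.75) = 16.7 kip/in.
19.84 > 16.7 → NOT adequate.

f_max ≈ 19.8 kip/in; NOT adequate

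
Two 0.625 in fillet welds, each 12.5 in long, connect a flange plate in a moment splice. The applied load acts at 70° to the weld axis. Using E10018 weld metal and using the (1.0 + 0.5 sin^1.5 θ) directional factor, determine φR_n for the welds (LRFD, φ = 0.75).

φR_n ≈ 724 kip

E100XX → F_EXX = 100 ksi.
t_e = 0.707 × 0.625 = 0.4419 in; A_we = 0.4419 × 25 = 11.05 in².
Directional factor: 1.0 + 0.5 sin^1.5(70°) = 1.455.
F_nw = 0.6 × 100 × 1.455 = 87.33 ksi.
φR_n = 0.75 × 87.33 × 11.05 = 723.5 kip.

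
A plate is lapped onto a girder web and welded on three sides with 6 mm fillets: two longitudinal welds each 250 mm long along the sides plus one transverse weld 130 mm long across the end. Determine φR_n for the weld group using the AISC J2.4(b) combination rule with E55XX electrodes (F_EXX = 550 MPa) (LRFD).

t_e = 0.707 × 6 = 4.242 mm.
R_nwl = 0.6 × 550 × 4.242 × 500 × 10⁻³ = 699.9 kN (longitudinal, 2 welds).
R_nwt = 0.6 × 550 × 4.242 × 130 × 10⁻³ = 182 kN (transverse, base value).
(i) R_nwl + R_nwt = 881.9 kN; (ii) 0.85 R_nwl + 1.5 R_nwt = 867.9 kN.
R_n = max = 881.9 kN [governs: (i)]; φR_n = 661.4 kN.

φR_n ≈ 661 kN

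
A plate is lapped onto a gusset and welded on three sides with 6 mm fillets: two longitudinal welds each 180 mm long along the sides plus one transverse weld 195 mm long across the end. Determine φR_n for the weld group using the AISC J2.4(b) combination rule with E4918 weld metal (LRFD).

φR_n ≈ 560 kN

E49XX → F_EXX = 490 MPa.
t_e = 0.707 × 6 = 4.242 mm.
R_nwl = 0.6 × 490 × 4.242 × 360 × 10⁻³ = 449 kN (longitudinal, 2 welds).
R_nwt = 0.6 × 490 × 4.242 × 195 × 10⁻³ = 243.2 kN (transverse, base value).
(i) R_nwl + R_nwt = 692.2 kN; (ii) 0.85 R_nwl + 1.5 R_nwt = 746.4 kN.
R_n = max = 746.4 kN [governs: (ii)]; φR_n = 559.8 kN.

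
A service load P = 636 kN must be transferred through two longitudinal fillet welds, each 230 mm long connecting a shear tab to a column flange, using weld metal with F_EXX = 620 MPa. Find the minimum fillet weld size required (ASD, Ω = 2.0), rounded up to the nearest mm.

Total weld length L = 460 mm.
Required throat t_e = P × Ω / (0.6 F_EXX × L) = 636 × 2.0 / (0.6 × 620 × 460 × 10⁻³) = 7.433 mm.
Required leg w = t_e / 0.707 = 10.51 mm → use 11 mm.

w = 11 mm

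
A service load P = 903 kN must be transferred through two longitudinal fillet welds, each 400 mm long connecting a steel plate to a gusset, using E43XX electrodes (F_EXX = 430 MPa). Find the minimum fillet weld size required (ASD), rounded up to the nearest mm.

w = 13 mm

Total weld length L = 800 mm.
Required throat t_e = P × Ω / (0.6 F_EXX × L) = 903 × 2.0 / (0.6 × 430 × 800 × 10⁻³) = 8.75 mm.
Required leg w = t_e / 0.707 = 12.38 mm → use 13 mm.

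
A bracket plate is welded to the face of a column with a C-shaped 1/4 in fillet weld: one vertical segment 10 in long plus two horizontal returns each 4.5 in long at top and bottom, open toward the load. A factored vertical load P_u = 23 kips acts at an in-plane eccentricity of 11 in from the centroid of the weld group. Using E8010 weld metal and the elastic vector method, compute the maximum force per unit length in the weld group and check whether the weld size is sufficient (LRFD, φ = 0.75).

f_max ≈ 5.2 kip/in; adequate

E80XX → F_EXX = 80 ksi.
Total weld length L_w = 19 in. Treat welds as unit-width lines.
Centroid: x̄ = 2×4.5×2.25 / 19 = 1.066 in from the vertical weld.
Polar moment about centroid: J = I_x + I_y = [10³/12 + 2×4.5×5²] + [10×1.066² + 2(4.5³/12 + 4.5×1.184²)] = 347.5 in³.
Direct shear f_v = P/L_w = 23 / 19 = 1.211 kip/in (vertical).
Torsion M = P·e = 23 × 11 = 253 kip·in.
Critical point at (x, y) = (3.434, 5) from centroid. f_tx = M·y/J = 3.64 kip/in; f_ty = M·x/J = 2.5 kip/in.
Resultant f_max = √[f_tx² + (f_v + f_ty)²] = √[3.64² + (1.211 + 2.5)²] = 5.198 kip/in.
Capacity per unit length: φr_n = 0.75 × 0.6 × 80 × (0.707 × 0.25) = 6.363 kip/in.
5.198 ≤ 6.363 → adequate.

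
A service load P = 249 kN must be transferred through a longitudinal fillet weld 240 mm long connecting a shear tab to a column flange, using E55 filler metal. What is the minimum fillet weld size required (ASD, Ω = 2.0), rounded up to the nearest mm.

E55XX → F_EXX = 550 MPa.
Total weld length L = 240 mm.
Required throat t_e = P × Ω / (0.6 F_EXX × L) = 249 × 2.0 / (0.6 × 550 × 240 × 10⁻³) = 6.288 mm.
Required leg w = t_e / 0.707 = 8.894 mm → use 9 mm.

w = 9 mm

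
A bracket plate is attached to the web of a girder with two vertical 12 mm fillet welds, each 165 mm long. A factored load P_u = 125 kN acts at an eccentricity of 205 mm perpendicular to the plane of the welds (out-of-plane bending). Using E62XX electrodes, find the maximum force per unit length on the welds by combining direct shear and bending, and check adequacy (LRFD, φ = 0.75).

E62XX → F_EXX = 620 MPa.
L_w = 2 × 165 = 330 mm; section modulus (unit throat) S = 2 × L²/6 = 9075 mm².
Direct shear f_v = P/L_w = 125×10³/330 = 378.8 N/mm.
Moment M = P × e = 125×10³ × 205 = 25625000 N·mm; bending f_b = M/S = 2824 N/mm.
f_max = √(f_v² + f_b²) = √(378.8² + 2824²) = 2849 N/mm.
φr_n = 0.75 × 0.6 × 620 × (0.707 × 12) = 2367 N/mm → NOT adequate.

f_max ≈ 2850 N/mm; NOT adequate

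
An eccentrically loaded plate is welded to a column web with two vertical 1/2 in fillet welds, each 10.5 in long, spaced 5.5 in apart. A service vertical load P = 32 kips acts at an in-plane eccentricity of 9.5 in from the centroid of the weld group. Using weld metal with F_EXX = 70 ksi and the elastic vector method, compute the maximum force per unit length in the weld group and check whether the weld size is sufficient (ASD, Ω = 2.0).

Total weld length L_w = 21 in. Treat welds as unit-width lines.
Polar moment about centroid: J = 2[d³/12 + d(b/2)²] = 2[10.5³/12 + 10.5×2.75²] = 351.8 in³.
Direct shear f_v = P/L_w = 32 / 21 = 1.524 kip/in (vertical).
Torsion M = P·e = 32 × 9.5 = 304 kip·in.
Critical point at (x, y) = (2.75, 5.25) from centroid. f_tx = M·y/J = 4.537 kip/in; f_ty = M·x/J = 2.377 kip/in.
Resultant f_max = √[f_tx² + (f_v + f_ty)²] = √[4.537² + (1.524 + 2.377)²] = 5.983 kip/in.
Capacity per unit length: r_n/Ω = (1/2.0) × 0.6 × 70 × (0.707 × 0.5) = 7.423 kip/in.
5.983 ≤ 7.423 → adequate.

f_max ≈ 5.98 kip/in; adequate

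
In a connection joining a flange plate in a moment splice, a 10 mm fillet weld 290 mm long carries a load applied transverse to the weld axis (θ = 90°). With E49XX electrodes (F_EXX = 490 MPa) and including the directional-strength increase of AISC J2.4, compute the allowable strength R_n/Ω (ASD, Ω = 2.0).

R_n/Ω ≈ 452 kN

t_e = 0.707 × 10 = 7.07 mm; A_we = 7.07 × 290 = 2050 mm².
Directional factor: 1.0 + 0.5 sin^1.5(90°) = 1.5.
F_nw = 0.6 × 490 × 1.5 = 441 MPa.
R_n/Ω = (441 × 2050) / 2.0 × 10⁻³ = 452.1 kN.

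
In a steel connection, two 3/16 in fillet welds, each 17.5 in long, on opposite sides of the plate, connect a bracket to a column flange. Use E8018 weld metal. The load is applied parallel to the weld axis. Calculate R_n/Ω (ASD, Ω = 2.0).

R_n/Ω ≈ 111 kips

E80XX → F_EXX = 80 ksi.
Effective throat t_e = 0.707 × 0.1875 = 0.1326 in.
Total length L = 35 in; A_we = 0.1326 × 35 = 4.64 in².
F_nw = 0.6 F_EXX = 0.6 × 80 = 48 ksi.
R_n = 48 × 4.64 = 222.7 kips; R_n/Ω = 222.7/2.0 = 111.4 kips.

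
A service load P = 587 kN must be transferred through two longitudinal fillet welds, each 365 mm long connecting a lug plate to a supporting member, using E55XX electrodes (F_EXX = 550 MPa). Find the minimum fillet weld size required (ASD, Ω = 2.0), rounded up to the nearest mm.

Total weld length L = 730 mm.
Required throat t_e = P × Ω / (0.6 F_EXX × L) = 587 × 2.0 / (0.6 × 550 × 730 × 10⁻³) = 4.873 mm.
Required leg w = t_e / 0.707 = 6.893 mm → use 7 mm.

w = 7 mm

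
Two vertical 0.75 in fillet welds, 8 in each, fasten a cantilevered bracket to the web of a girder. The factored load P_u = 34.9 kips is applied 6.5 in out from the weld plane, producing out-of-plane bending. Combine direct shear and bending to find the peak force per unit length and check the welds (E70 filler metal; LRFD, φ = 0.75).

f_max ≈ 10.9 kip/in; adequate

E70XX → F_EXX = 70 ksi.
L_w = 2 × 8 = 16 in; section modulus (unit throat) S = 2 × L²/6 = 21.33 in².
Direct shear f_v = P/L_w = 34.9/16 = 2.181 kip/in.
Moment M = P × e = 34.9 × 6.5 = 226.85 kip·in; bending f_b = M/S = 10.63 kip/in.
f_max = √(f_v² + f_b²) = √(2.181² + 10.63²) = 10.86 kip/in.
φr_n = 0.75 × 0.6 × 70 × (0.707 × 0.75) = 16.7 kip/in → adequate.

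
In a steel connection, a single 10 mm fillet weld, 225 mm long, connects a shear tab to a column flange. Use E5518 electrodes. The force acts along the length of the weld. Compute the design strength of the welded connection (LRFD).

φR_n ≈ 394 kN

E55XX → F_EXX = 550 MPa.
Effective throat t_e = 0.707 × 10 = 7.07 mm.
Total length L = 225 mm; A_we = 7.07 × 225 = 1591 mm².
F_nw = 0.6 F_EXX = 0.6 × 550 = 330 MPa.
φR_n = 0.75 × 330 × 1591 × 10⁻³ = 393.7 kN.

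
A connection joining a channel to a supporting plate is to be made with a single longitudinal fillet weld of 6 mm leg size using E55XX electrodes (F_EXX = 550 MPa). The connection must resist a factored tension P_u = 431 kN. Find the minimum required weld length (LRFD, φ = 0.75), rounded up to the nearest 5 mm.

Throat t_e = 0.707 × 6 = 4.242 mm.
φr_n = 0.75 × 0.6 × 550 × 4.242 × 10⁻³ = 1.05 kN/mm.
L_req = P_u / φr_n = 431 / 1.05 = 410.5 mm total.
Round up → use L = 415 mm.

L = 415 mm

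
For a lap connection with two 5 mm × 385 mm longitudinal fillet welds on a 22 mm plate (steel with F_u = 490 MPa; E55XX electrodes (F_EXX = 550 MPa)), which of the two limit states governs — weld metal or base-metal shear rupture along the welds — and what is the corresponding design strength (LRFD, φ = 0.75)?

t_e = 0.707 × 5 = 3.535 mm; L = 770 mm.
Weld metal: φR_n = 0.75 × 0.6 × 550 × 3.535 × 770 × 10⁻³ = 673.7 kN.
Base metal (shear rupture): φR_n = 0.75 × 0.6 × 490 × 22 × 770 × 10⁻³ = 3735 kN.
Governing: weld metal.

φR_n ≈ 674 kN (weld metal governs)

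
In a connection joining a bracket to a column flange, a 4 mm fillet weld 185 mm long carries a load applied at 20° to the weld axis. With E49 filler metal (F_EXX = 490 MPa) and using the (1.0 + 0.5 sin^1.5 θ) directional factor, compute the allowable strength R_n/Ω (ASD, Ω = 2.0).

t_e = 0.707 × 4 = 2.828 mm; A_we = 2.828 × 185 = 523.2 mm².
Directional factor: 1.0 + 0.5 sin^1.5(20°) = 1.1.
F_nw = 0.6 × 490 × 1.1 = 323.4 MPa.
R_n/Ω = (323.4 × 523.2) / 2.0 × 10⁻³ = 84.6 kN.

R_n/Ω ≈ 84.6 kN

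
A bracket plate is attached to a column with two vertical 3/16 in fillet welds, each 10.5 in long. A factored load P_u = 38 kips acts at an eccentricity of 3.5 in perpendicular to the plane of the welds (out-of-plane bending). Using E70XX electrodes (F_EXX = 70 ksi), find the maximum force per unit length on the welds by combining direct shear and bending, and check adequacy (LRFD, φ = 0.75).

f_max ≈ 4.05 kip/in; adequate

L_w = 2 × 10.5 = 21 in; section modulus (unit throat) S = 2 × L²/6 = 36.75 in².
Direct shear f_v = P/L_w = 38/21 = 1.81 kip/in.
Moment M = P × e = 38 × 3.5 = 133 kip·in; bending f_b = M/S = 3.619 kip/in.
f_max = √(f_v² + f_b²) = √(1.81² + 3.619²) = 4.046 kip/in.
φr_n = 0.75 × 0.6 × 70 × (0.707 × 0.1875) = 4.176 kip/in → adequate.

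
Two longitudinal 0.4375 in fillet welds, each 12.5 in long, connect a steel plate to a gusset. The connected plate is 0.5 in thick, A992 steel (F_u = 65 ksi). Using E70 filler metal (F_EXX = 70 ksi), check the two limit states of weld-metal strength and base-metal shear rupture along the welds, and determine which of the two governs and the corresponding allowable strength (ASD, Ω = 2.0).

t_e = 0.707 × 0.4375 = 0.3093 in; L = 25 in.
Weld metal: R_n/Ω = (1/2.0) × 0.6 × 70 × 0.3093 × 25 = 162.4 kip.
Base metal (shear rupture): R_n/Ω = (1/2.0) × 0.6 × 65 × 0.5 × 25 = 243.8 kip.
Governing: weld metal.

R_n/Ω ≈ 162 kip (weld metal governs)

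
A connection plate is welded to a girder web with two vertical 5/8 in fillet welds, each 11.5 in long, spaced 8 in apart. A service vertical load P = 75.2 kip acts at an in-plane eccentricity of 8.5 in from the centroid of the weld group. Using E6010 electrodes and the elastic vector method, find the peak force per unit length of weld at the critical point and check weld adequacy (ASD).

E60XX → F_EXX = 60 ksi.
Total weld length L_w = 23 in. Treat welds as unit-width lines.
Polar moment about centroid: J = 2[d³/12 + d(b/2)²] = 2[11.5³/12 + 11.5×4²] = 621.5 in³.
Direct shear f_v = P/L_w = 75.2 / 23 = 3.27 kip/in (vertical).
Torsion M = P·e = 75.2 × 8.5 = 639.2 kip·in.
Critical point at (x, y) = (4, 5.75) from centroid. f_tx = M·y/J = 5.914 kip/in; f_ty = M·x/J = 4.114 kip/in.
Resultant f_max = √[f_tx² + (f_v + f_ty)²] = √[5.914² + (3.27 + 4.114)²] = 9.46 kip/in.
Capacity per unit length: r_n/Ω = (1/2.0) × 0.6 × 60 × (0.707 × 0.625) = 7.954 kip/in.
9.46 > 7.954 → NOT adequate.

f_max ≈ 9.46 kip/in; NOT adequate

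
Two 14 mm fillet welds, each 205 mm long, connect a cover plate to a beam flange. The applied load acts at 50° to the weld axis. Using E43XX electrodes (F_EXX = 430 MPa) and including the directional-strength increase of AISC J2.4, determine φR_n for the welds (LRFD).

t_e = 0.707 × 14 = 9.898 mm; A_we = 9.898 × 410 = 4058 mm².
Directional factor: 1.0 + 0.5 sin^1.5(50°) = 1.335.
F_nw = 0.6 × 430 × 1.335 = 344.5 MPa.
φR_n = 0.75 × 344.5 × 4058 × 10⁻³ = 1049 kN.

φR_n ≈ 1050 kN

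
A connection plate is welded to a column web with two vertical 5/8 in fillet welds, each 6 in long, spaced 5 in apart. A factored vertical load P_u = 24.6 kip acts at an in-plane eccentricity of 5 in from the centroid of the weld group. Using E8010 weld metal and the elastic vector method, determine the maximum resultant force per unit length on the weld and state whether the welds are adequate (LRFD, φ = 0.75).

f_max ≈ 5.86 kip/in; adequate

E80XX → F_EXX = 80 ksi.
Total weld length L_w = 12 in. Treat welds as unit-width lines.
Polar moment about centroid: J = 2[d³/12 + d(b/2)²] = 2[6³/12 + 6×2.5²] = 111 in³.
Direct shear f_v = P/L_w = 24.6 / 12 = 2.05 kip/in (vertical).
Torsion M = P·e = 24.6 × 5 = 123 kip·in.
Critical point at (x, y) = (2.5, 3) from centroid. f_tx = M·y/J = 3.324 kip/in; f_ty = M·x/J = 2.77 kip/in.
Resultant f_max = √[f_tx² + (f_v + f_ty)²] = √[3.324² + (2.05 + 2.77)²] = 5.855 kip/in.
Capacity per unit length: φr_n = 0.75 × 0.6 × 80 × (0.707 × 0.625) = 15.91 kip/in.
5.855 ≤ 15.91 → adequate.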